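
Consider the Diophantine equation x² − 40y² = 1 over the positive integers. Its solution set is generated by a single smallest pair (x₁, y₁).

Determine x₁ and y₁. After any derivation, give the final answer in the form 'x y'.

√40 = [6; 3,12, …], period ℓ=2 (even) → k=1
a_0=6:  p_0=6·1+0=6,  q_0=6·0+1=1
a_1=3:  p_1=3·6+1=19,  q_1=3·1+0=3
(x₁, y₁) = (19, 3);  19² − 40·3² = 1 ✓

19 3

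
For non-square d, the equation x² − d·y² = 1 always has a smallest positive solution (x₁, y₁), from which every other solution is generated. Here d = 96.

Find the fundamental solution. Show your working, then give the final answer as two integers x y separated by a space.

49 5

√96 → a₀=9, period (1,3,1,18); ℓ=4 even so k=3
a_0=9:  p_0=9·1+0=9,  q_0=9·0+1=1
…
a_2=3:  p_2=3·10+9=39,  q_2=3·1+1=4
a_3=1:  p_3=1·39+10=49,  q_3=1·4+1=5
fundamental: x₁=49, y₁=5  (since 2401 − 96·25 = 1)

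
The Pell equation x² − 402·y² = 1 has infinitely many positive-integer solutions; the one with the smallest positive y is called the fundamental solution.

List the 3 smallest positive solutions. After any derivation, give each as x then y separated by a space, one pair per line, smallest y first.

401 20
321601 16040
257923601 12864060

d=402: √d = [20; 20,40] (ℓ=2, even), read p_1/q_1
a_0=20:  p_0=20·1+0=20,  q_0=20·0+1=1
a_1=20:  p_1=20·20+1=401,  q_1=20·1+0=20
→ (401, 20).  Check: 401²=160801, 402·20²=160800, difference 1.
(401+20√402)^2 = 321601 + 16040√402
(401+20√402)^3 = 257923601 + 12864060√402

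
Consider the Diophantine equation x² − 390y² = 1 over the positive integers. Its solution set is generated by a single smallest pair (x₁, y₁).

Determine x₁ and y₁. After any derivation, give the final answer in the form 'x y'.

79 4

√390 → a₀=19, period (1,2,1,38); ℓ=4 even so k=3
step 0: (19, 1)  from 19·(1,0) + (0,1)
step 1: (20, 1)  from 1·(19,1) + (1,0)
step 2: (59, 3)  from 2·(20,1) + (19,1)
step 3: (79, 4)  from 1·(59,3) + (20,1)
fundamental: x₁=79, y₁=4  (since 6241 − 390·16 = 1)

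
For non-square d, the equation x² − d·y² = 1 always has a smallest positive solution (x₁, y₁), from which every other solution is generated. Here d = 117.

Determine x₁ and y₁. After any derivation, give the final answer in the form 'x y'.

d=117: √d = [10; 1,4,2,4,1,20] (ℓ=6, even), read p_5/q_5
step 0: (10, 1)  from 10·(1,0) + (0,1)
step 1: (11, 1)  from 1·(10,1) + (1,0)
step 2: (54, 5)  from 4·(11,1) + (10,1)
step 3: (119, 11)  from 2·(54,5) + (11,1)
step 4: (530, 49)  from 4·(119,11) + (54,5)
step 5: (649, 60)  from 1·(530,49) + (119,11)
(x₁, y₁) = (649, 60);  649² − 117·60² = 1 ✓

649 60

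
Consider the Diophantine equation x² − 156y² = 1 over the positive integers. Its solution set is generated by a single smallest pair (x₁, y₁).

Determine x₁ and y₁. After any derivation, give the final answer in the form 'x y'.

√156 → a₀=12, period (2,24); ℓ=2 even so k=1
step 0: (12, 1)  from 12·(1,0) + (0,1)
step 1: (25, 2)  from 2·(12,1) + (1,0)
→ (25, 2).  Check: 25²=625, 156·2²=624, difference 1.

25 2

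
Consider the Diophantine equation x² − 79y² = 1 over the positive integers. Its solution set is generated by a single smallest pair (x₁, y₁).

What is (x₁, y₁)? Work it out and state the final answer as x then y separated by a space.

80 9

[8; 1,7,1,16] for √79; ℓ=4 ⇒ convergent index 3
i=0: a=8 ⇒ p=8, q=1
i=1: a=1 ⇒ p=9, q=1
i=2: a=7 ⇒ p=71, q=8
i=3: a=1 ⇒ p=80, q=9
(x₁, y₁) = (80, 9);  80² − 79·9² = 1 ✓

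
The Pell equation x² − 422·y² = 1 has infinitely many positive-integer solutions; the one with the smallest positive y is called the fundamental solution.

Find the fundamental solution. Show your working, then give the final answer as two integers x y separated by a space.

d=422: √d = [20; 1,1,5,2,1,…,1,1,40] (ℓ=14, even), read p_13/q_13
step 0: (20, 1)  from 20·(1,0) + (0,1)
step 1: (21, 1)  from 1·(20,1) + (1,0)
step 2: (41, 2)  from 1·(21,1) + (20,1)
step 3: (226, 11)  from 5·(41,2) + (21,1)
step 4: (493, 24)  from 2·(226,11) + (41,2)
…
step 6: (2650, 129)  from 3·(719,35) + (493,24)
…
step 8: (163807, 7974)  from 3·(53719,2615) + (2650,129)
…
step 12: (3810680, 185501)  from 1·(3211821,156349) + (598859,29152)
step 13: (7022501, 341850)  from 1·(3810680,185501) + (3211821,156349)
(x₁, y₁) = (7022501, 341850);  7022501² − 422·341850² = 1 ✓

7022501 341850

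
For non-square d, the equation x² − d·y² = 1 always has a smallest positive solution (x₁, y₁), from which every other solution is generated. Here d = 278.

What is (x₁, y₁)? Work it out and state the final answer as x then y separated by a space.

2501 150

[16; 1,2,16,2,1,32] for √278; ℓ=6 ⇒ convergent index 5
a_0=16:  p_0=16·1+0=16,  q_0=16·0+1=1
a_1=1:  p_1=1·16+1=17,  q_1=1·1+0=1
a_2=2:  p_2=2·17+16=50,  q_2=2·1+1=3
…
a_4=2:  p_4=2·817+50=1684,  q_4=2·49+3=101
a_5=1:  p_5=1·1684+817=2501,  q_5=1·101+49=150
→ (2501, 150).  Check: 2501²=6255001, 278·150²=6255000, difference 1.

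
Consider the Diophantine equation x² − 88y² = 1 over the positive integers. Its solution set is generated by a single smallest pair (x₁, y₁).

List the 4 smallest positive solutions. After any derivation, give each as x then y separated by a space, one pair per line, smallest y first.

197 21
77617 8274
30580901 3259935
12048797377 1284406116

[9; 2,1,1,1,2,18] for √88; ℓ=6 ⇒ convergent index 5
k=0  a_k=9  p_k/q_k = 9/1
k=1  a_k=2  p_k/q_k = 19/2
k=2  a_k=1  p_k/q_k = 28/3
k=3  a_k=1  p_k/q_k = 47/5
k=4  a_k=1  p_k/q_k = 75/8
k=5  a_k=2  p_k/q_k = 197/21
→ (197, 21).  Check: 197²=38809, 88·21²=38808, difference 1.
k=2:  x_2 = 197·197+88·21·21 = 77617,  y_2 = 197·21+21·197 = 8274
k=3:  x_3 = 197·77617+88·21·8274 = 30580901,  y_3 = 197·8274+21·77617 = 3259935
k=4:  x_4 = 197·30580901+88·21·3259935 = 12048797377,  y_4 = 197·3259935+21·30580901 = 1284406116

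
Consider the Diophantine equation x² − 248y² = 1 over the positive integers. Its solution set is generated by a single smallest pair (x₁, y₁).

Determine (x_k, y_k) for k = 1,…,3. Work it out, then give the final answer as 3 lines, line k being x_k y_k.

√248 → a₀=15, period (1,2,1,30); ℓ=4 even so k=3
k=0  a_k=15  p_k/q_k = 15/1
…
k=2  a_k=2  p_k/q_k = 47/3
k=3  a_k=1  p_k/q_k = 63/4
→ (63, 4).  Check: 63²=3969, 248·4²=3968, difference 1.
(x_2, y_2) = (63·63 + 248·4·4, 63·4 + 4·63) = (7937, 504)
(x_3, y_3) = (63·7937 + 248·4·504, 63·504 + 4·7937) = (999999, 63500)

63 4
7937 504
999999 63500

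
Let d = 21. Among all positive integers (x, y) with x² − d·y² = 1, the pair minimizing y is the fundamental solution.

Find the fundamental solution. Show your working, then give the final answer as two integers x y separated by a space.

[4; 1,1,2,1,1,8] for √21; ℓ=6 ⇒ convergent index 5
k=0  a_k=4  p_k/q_k = 4/1
…
k=2  a_k=1  p_k/q_k = 9/2
k=3  a_k=2  p_k/q_k = 23/5
k=4  a_k=1  p_k/q_k = 32/7
k=5  a_k=1  p_k/q_k = 55/12
→ (55, 12).  Check: 55²=3025, 21·12²=3024, difference 1.

55 12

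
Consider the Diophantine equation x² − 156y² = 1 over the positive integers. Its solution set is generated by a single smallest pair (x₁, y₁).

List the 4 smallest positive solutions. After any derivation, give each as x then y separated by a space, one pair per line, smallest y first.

25 2
1249 100
62425 4998
3120001 249800

[12; 2,24] for √156; ℓ=2 ⇒ convergent index 1
step 0: (12, 1)  from 12·(1,0) + (0,1)
step 1: (25, 2)  from 2·(12,1) + (1,0)
→ (25, 2).  Check: 25²=625, 156·2²=624, difference 1.
n=2: (25,2)∘(25,2) = (25·25+156·2·2, 25·2+2·25) = (1249,100)
n=3: (1249,100)∘(25,2) = (25·1249+156·2·100, 25·100+2·1249) = (62425,4998)
n=4: (62425,4998)∘(25,2) = (25·62425+156·2·4998, 25·4998+2·62425) = (3120001,249800)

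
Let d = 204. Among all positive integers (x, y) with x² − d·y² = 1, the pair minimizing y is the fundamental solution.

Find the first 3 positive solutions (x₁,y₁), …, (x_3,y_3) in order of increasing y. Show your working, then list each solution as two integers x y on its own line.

[14; 3,1,1,6,1,1,3,28] for √204; ℓ=8 ⇒ convergent index 7
i=0: a=14 ⇒ p=14, q=1
…
i=2: a=1 ⇒ p=57, q=4
i=3: a=1 ⇒ p=100, q=7
…
i=5: a=1 ⇒ p=757, q=53
i=6: a=1 ⇒ p=1414, q=99
i=7: a=3 ⇒ p=4999, q=350
(x₁, y₁) = (4999, 350);  4999² − 204·350² = 1 ✓
(4999+350√204)^2 = 49980001 + 3499300√204
(4999+350√204)^3 = 499700044999 + 34986001050√204

4999 350
49980001 3499300
499700044999 34986001050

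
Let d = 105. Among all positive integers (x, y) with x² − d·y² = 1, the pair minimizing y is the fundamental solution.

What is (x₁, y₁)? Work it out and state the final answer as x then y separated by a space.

41 4

√105 → a₀=10, period (4,20); ℓ=2 even so k=1
i=0: a=10 ⇒ p=10, q=1
i=1: a=4 ⇒ p=41, q=4
(x₁, y₁) = (41, 4);  41² − 105·4² = 1 ✓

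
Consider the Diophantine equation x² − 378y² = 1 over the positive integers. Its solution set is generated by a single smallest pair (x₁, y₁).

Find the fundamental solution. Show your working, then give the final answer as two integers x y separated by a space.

8749 450

√378 → a₀=19, period (2,3,1,4,1,3,2,38); ℓ=8 even so k=7
a_0=19:  p_0=19·1+0=19,  q_0=19·0+1=1
…
a_2=3:  p_2=3·39+19=136,  q_2=3·2+1=7
a_3=1:  p_3=1·136+39=175,  q_3=1·7+2=9
a_4=4:  p_4=4·175+136=836,  q_4=4·9+7=43
…
a_6=3:  p_6=3·1011+836=3869,  q_6=3·52+43=199
a_7=2:  p_7=2·3869+1011=8749,  q_7=2·199+52=450
→ (8749, 450).  Check: 8749²=76545001, 378·450²=76545000, difference 1.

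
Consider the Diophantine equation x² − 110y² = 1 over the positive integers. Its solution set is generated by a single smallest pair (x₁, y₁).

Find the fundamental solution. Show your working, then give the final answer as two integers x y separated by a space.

21 2

d=110: √d = [10; 2,20] (ℓ=2, even), read p_1/q_1
k=0  a_k=10  p_k/q_k = 10/1
k=1  a_k=2  p_k/q_k = 21/2
(x₁, y₁) = (21, 2);  21² − 110·2² = 1 ✓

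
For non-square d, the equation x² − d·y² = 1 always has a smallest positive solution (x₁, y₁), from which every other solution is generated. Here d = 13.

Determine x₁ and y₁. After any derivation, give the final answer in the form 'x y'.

√13 = [3; 1,1,1,1,6, …], period ℓ=5 (odd) → k=9
k=0  a_k=3  p_k/q_k = 3/1
k=1  a_k=1  p_k/q_k = 4/1
…
k=3  a_k=1  p_k/q_k = 11/3
k=4  a_k=1  p_k/q_k = 18/5
…
k=7  a_k=1  p_k/q_k = 256/71
k=8  a_k=1  p_k/q_k = 393/109
k=9  a_k=1  p_k/q_k = 649/180
fundamental: x₁=649, y₁=180  (since 421201 − 13·32400 = 1)

649 180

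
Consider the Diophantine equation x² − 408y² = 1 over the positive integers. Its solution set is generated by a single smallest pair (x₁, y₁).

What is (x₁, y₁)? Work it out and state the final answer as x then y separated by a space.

√408 → a₀=20, period (5,40); ℓ=2 even so k=1
step 0: (20, 1)  from 20·(1,0) + (0,1)
step 1: (101, 5)  from 5·(20,1) + (1,0)
→ (101, 5).  Check: 101²=10201, 408·5²=10200, difference 1.

101 5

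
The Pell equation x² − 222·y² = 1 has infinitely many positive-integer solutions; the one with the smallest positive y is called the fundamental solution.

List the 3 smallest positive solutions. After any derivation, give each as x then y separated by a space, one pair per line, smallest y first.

d=222: √d = [14; 1,8,1,28] (ℓ=4, even), read p_3/q_3
step 0: (14, 1)  from 14·(1,0) + (0,1)
step 1: (15, 1)  from 1·(14,1) + (1,0)
step 2: (134, 9)  from 8·(15,1) + (14,1)
step 3: (149, 10)  from 1·(134,9) + (15,1)
fundamental: x₁=149, y₁=10  (since 22201 − 222·100 = 1)
(x_2, y_2) = (149·149 + 222·10·10, 149·10 + 10·149) = (44401, 2980)
(x_3, y_3) = (149·44401 + 222·10·2980, 149·2980 + 10·44401) = (13231349, 888030)

149 10
44401 2980
13231349 888030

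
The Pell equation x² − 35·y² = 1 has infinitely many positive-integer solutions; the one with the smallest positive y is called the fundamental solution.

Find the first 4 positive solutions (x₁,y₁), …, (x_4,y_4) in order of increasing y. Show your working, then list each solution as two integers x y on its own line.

6 1
71 12
846 143
10081 1704

[5; 1,10] for √35; ℓ=2 ⇒ convergent index 1
a_0=5:  p_0=5·1+0=5,  q_0=5·0+1=1
a_1=1:  p_1=1·5+1=6,  q_1=1·1+0=1
(x₁, y₁) = (6, 1);  6² − 35·1² = 1 ✓
k=2:  x_2 = 6·6+35·1·1 = 71,  y_2 = 6·1+1·6 = 12
k=3:  x_3 = 6·71+35·1·12 = 846,  y_3 = 6·12+1·71 = 143
k=4:  x_4 = 6·846+35·1·143 = 10081,  y_4 = 6·143+1·846 = 1704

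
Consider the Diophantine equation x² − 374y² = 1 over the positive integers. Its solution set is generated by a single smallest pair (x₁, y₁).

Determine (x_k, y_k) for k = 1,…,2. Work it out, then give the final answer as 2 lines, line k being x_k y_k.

√374 → a₀=19, period (2,1,18,1,2,38); ℓ=6 even so k=5
k=0  a_k=19  p_k/q_k = 19/1
…
k=4  a_k=1  p_k/q_k = 1141/59
k=5  a_k=2  p_k/q_k = 3365/174
fundamental: x₁=3365, y₁=174  (since 11323225 − 374·30276 = 1)
n=2: (3365,174)∘(3365,174) = (3365·3365+374·174·174, 3365·174+174·3365) = (22646449,1171020)

3365 174
22646449 1171020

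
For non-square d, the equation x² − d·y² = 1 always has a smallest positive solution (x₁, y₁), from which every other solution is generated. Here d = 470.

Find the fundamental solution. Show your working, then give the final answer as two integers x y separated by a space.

√470 = [21; 1,2,8,2,1,42, …], period ℓ=6 (even) → k=5
a_0=21:  p_0=21·1+0=21,  q_0=21·0+1=1
a_1=1:  p_1=1·21+1=22,  q_1=1·1+0=1
a_2=2:  p_2=2·22+21=65,  q_2=2·1+1=3
a_3=8:  p_3=8·65+22=542,  q_3=8·3+1=25
a_4=2:  p_4=2·542+65=1149,  q_4=2·25+3=53
a_5=1:  p_5=1·1149+542=1691,  q_5=1·53+25=78
→ (1691, 78).  Check: 1691²=2859481, 470·78²=2859480, difference 1.

1691 78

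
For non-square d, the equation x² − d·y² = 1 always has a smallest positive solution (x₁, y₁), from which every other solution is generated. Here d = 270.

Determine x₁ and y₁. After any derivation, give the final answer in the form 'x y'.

5291 322

[16; 2,3,6,3,2,32] for √270; ℓ=6 ⇒ convergent index 5
step 0: (16, 1)  from 16·(1,0) + (0,1)
…
step 3: (723, 44)  from 6·(115,7) + (33,2)
step 4: (2284, 139)  from 3·(723,44) + (115,7)
step 5: (5291, 322)  from 2·(2284,139) + (723,44)
(x₁, y₁) = (5291, 322);  5291² − 270·322² = 1 ✓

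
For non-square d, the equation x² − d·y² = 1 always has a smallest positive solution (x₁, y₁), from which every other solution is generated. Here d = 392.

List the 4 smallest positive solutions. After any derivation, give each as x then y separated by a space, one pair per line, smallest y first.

√392 → a₀=19, period (1,3,1,38); ℓ=4 even so k=3
i=0: a=19 ⇒ p=19, q=1
i=1: a=1 ⇒ p=20, q=1
i=2: a=3 ⇒ p=79, q=4
i=3: a=1 ⇒ p=99, q=5
fundamental: x₁=99, y₁=5  (since 9801 − 392·25 = 1)
(x_2, y_2) = (99·99 + 392·5·5, 99·5 + 5·99) = (19601, 990)
(x_3, y_3) = (99·19601 + 392·5·990, 99·990 + 5·19601) = (3880899, 196015)
(x_4, y_4) = (99·3880899 + 392·5·196015, 99·196015 + 5·3880899) = (768398401, 38809980)

99 5
19601 990
3880899 196015
768398401 38809980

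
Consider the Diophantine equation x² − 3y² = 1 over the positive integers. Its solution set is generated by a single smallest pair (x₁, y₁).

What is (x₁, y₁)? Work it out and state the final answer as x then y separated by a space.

√3 = [1; 1,2, …], period ℓ=2 (even) → k=1
k=0  a_k=1  p_k/q_k = 1/1
k=1  a_k=1  p_k/q_k = 2/1
fundamental: x₁=2, y₁=1  (since 4 − 3·1 = 1)

2 1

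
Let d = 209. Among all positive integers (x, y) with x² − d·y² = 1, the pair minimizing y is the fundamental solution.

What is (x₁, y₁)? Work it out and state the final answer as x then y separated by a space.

√209 → a₀=14, period (2,5,3,2,3,5,2,28); ℓ=8 even so k=7
a_0=14:  p_0=14·1+0=14,  q_0=14·0+1=1
a_1=2:  p_1=2·14+1=29,  q_1=2·1+0=2
a_2=5:  p_2=5·29+14=159,  q_2=5·2+1=11
a_3=3:  p_3=3·159+29=506,  q_3=3·11+2=35
…
a_6=5:  p_6=5·4019+1171=21266,  q_6=5·278+81=1471
a_7=2:  p_7=2·21266+4019=46551,  q_7=2·1471+278=3220
(x₁, y₁) = (46551, 3220);  46551² − 209·3220² = 1 ✓

46551 3220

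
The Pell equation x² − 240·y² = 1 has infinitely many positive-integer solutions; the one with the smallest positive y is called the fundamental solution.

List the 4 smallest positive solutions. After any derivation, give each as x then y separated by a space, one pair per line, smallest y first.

31 2
1921 124
119071 7686
7380481 476408

[15; 2,30] for √240; ℓ=2 ⇒ convergent index 1
step 0: (15, 1)  from 15·(1,0) + (0,1)
step 1: (31, 2)  from 2·(15,1) + (1,0)
(x₁, y₁) = (31, 2);  31² − 240·2² = 1 ✓
n=2: (31,2)∘(31,2) = (31·31+240·2·2, 31·2+2·31) = (1921,124)
n=3: (1921,124)∘(31,2) = (31·1921+240·2·124, 31·124+2·1921) = (119071,7686)
n=4: (119071,7686)∘(31,2) = (31·119071+240·2·7686, 31·7686+2·119071) = (7380481,476408)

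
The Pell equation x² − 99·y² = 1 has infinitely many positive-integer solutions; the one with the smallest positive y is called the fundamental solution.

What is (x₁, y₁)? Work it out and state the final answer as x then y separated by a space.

10 1

d=99: √d = [9; 1,18] (ℓ=2, even), read p_1/q_1
i=0: a=9 ⇒ p=9, q=1
i=1: a=1 ⇒ p=10, q=1
→ (10, 1).  Check: 10²=100, 99·1²=99, difference 1.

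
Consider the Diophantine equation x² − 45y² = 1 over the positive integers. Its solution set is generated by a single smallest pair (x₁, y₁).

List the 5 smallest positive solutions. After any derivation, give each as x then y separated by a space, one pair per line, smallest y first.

√45 = [6; 1,2,2,2,1,12, …], period ℓ=6 (even) → k=5
a_0=6:  p_0=6·1+0=6,  q_0=6·0+1=1
a_1=1:  p_1=1·6+1=7,  q_1=1·1+0=1
a_2=2:  p_2=2·7+6=20,  q_2=2·1+1=3
a_3=2:  p_3=2·20+7=47,  q_3=2·3+1=7
a_4=2:  p_4=2·47+20=114,  q_4=2·7+3=17
a_5=1:  p_5=1·114+47=161,  q_5=1·17+7=24
fundamental: x₁=161, y₁=24  (since 25921 − 45·576 = 1)
n=2: (161,24)∘(161,24) = (161·161+45·24·24, 161·24+24·161) = (51841,7728)
n=3: (51841,7728)∘(161,24) = (161·51841+45·24·7728, 161·7728+24·51841) = (16692641,2488392)
n=4: (16692641,2488392)∘(161,24) = (161·16692641+45·24·2488392, 161·2488392+24·16692641) = (5374978561,801254496)
n=5: (5374978561,801254496)∘(161,24) = (161·5374978561+45·24·801254496, 161·801254496+24·5374978561) = (1730726404001,258001459320)

161 24
51841 7728
16692641 2488392
5374978561 801254496
1730726404001 258001459320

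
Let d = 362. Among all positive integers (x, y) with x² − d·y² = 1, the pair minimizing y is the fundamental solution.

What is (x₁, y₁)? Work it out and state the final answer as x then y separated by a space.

723 38

[19; 38] for √362; ℓ=1 ⇒ convergent index 1
a_0=19:  p_0=19·1+0=19,  q_0=19·0+1=1
a_1=38:  p_1=38·19+1=723,  q_1=38·1+0=38
(x₁, y₁) = (723, 38);  723² − 362·38² = 1 ✓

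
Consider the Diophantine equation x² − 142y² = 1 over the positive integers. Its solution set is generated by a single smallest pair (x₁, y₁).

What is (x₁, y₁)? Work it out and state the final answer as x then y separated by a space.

143 12

d=142: √d = [11; 1,10,1,22] (ℓ=4, even), read p_3/q_3
step 0: (11, 1)  from 11·(1,0) + (0,1)
step 1: (12, 1)  from 1·(11,1) + (1,0)
step 2: (131, 11)  from 10·(12,1) + (11,1)
step 3: (143, 12)  from 1·(131,11) + (12,1)
fundamental: x₁=143, y₁=12  (since 20449 − 142·144 = 1)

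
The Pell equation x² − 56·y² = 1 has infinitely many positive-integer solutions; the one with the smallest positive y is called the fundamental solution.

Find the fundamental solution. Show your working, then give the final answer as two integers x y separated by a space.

d=56: √d = [7; 2,14] (ℓ=2, even), read p_1/q_1
k=0  a_k=7  p_k/q_k = 7/1
k=1  a_k=2  p_k/q_k = 15/2
fundamental: x₁=15, y₁=2  (since 225 − 56·4 = 1)

15 2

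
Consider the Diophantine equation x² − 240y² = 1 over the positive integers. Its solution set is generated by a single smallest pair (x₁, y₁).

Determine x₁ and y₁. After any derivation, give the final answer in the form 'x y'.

31 2

d=240: √d = [15; 2,30] (ℓ=2, even), read p_1/q_1
step 0: (15, 1)  from 15·(1,0) + (0,1)
step 1: (31, 2)  from 2·(15,1) + (1,0)
fundamental: x₁=31, y₁=2  (since 961 − 240·4 = 1)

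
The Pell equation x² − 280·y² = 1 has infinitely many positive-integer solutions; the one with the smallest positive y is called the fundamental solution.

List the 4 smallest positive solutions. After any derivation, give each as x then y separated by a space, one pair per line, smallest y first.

251 15
126001 7530
63252251 3780045
31752504001 1897575060

√280 → a₀=16, period (1,2,1,2,1,32); ℓ=6 even so k=5
a_0=16:  p_0=16·1+0=16,  q_0=16·0+1=1
a_1=1:  p_1=1·16+1=17,  q_1=1·1+0=1
a_2=2:  p_2=2·17+16=50,  q_2=2·1+1=3
a_3=1:  p_3=1·50+17=67,  q_3=1·3+1=4
a_4=2:  p_4=2·67+50=184,  q_4=2·4+3=11
a_5=1:  p_5=1·184+67=251,  q_5=1·11+4=15
→ (251, 15).  Check: 251²=63001, 280·15²=63000, difference 1.
k=2:  x_2 = 251·251+280·15·15 = 126001,  y_2 = 251·15+15·251 = 7530
k=3:  x_3 = 251·126001+280·15·7530 = 63252251,  y_3 = 251·7530+15·126001 = 3780045
k=4:  x_4 = 251·63252251+280·15·3780045 = 31752504001,  y_4 = 251·3780045+15·63252251 = 1897575060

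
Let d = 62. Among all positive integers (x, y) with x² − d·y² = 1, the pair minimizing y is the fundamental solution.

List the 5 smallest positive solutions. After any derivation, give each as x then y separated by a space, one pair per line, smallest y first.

d=62: √d = [7; 1,6,1,14] (ℓ=4, even), read p_3/q_3
i=0: a=7 ⇒ p=7, q=1
…
i=2: a=6 ⇒ p=55, q=7
i=3: a=1 ⇒ p=63, q=8
fundamental: x₁=63, y₁=8  (since 3969 − 62·64 = 1)
n=2: (63,8)∘(63,8) = (63·63+62·8·8, 63·8+8·63) = (7937,1008)
n=3: (7937,1008)∘(63,8) = (63·7937+62·8·1008, 63·1008+8·7937) = (999999,127000)
n=4: (999999,127000)∘(63,8) = (63·999999+62·8·127000, 63·127000+8·999999) = (125991937,16000992)
n=5: (125991937,16000992)∘(63,8) = (63·125991937+62·8·16000992, 63·16000992+8·125991937) = (15873984063,2015997992)

63 8
7937 1008
999999 127000
125991937 16000992
15873984063 2015997992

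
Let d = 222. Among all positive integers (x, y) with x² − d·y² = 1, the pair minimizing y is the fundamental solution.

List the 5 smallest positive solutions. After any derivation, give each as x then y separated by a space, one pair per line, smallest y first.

d=222: √d = [14; 1,8,1,28] (ℓ=4, even), read p_3/q_3
k=0  a_k=14  p_k/q_k = 14/1
k=1  a_k=1  p_k/q_k = 15/1
k=2  a_k=8  p_k/q_k = 134/9
k=3  a_k=1  p_k/q_k = 149/10
→ (149, 10).  Check: 149²=22201, 222·10²=22200, difference 1.
n=2: (149,10)∘(149,10) = (149·149+222·10·10, 149·10+10·149) = (44401,2980)
n=3: (44401,2980)∘(149,10) = (149·44401+222·10·2980, 149·2980+10·44401) = (13231349,888030)
n=4: (13231349,888030)∘(149,10) = (149·13231349+222·10·888030, 149·888030+10·13231349) = (3942897601,264629960)
n=5: (3942897601,264629960)∘(149,10) = (149·3942897601+222·10·264629960, 149·264629960+10·3942897601) = (1174970253749,78858840050)

149 10
44401 2980
13231349 888030
3942897601 264629960
1174970253749 78858840050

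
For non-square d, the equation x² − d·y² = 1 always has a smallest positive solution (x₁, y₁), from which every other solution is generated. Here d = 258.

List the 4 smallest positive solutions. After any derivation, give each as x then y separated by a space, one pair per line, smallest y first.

√258 → a₀=16, period (16,32); ℓ=2 even so k=1
i=0: a=16 ⇒ p=16, q=1
i=1: a=16 ⇒ p=257, q=16
→ (257, 16).  Check: 257²=66049, 258·16²=66048, difference 1.
(x_2, y_2) = (257·257 + 258·16·16, 257·16 + 16·257) = (132097, 8224)
(x_3, y_3) = (257·132097 + 258·16·8224, 257·8224 + 16·132097) = (67897601, 4227120)
(x_4, y_4) = (257·67897601 + 258·16·4227120, 257·4227120 + 16·67897601) = (34899234817, 2172731456)

257 16
132097 8224
67897601 4227120
34899234817 2172731456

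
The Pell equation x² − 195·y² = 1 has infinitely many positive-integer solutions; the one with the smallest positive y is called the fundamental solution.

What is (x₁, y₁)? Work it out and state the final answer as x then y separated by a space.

14 1

√195 = [13; 1,26, …], period ℓ=2 (even) → k=1
i=0: a=13 ⇒ p=13, q=1
i=1: a=1 ⇒ p=14, q=1
(x₁, y₁) = (14, 1);  14² − 195·1² = 1 ✓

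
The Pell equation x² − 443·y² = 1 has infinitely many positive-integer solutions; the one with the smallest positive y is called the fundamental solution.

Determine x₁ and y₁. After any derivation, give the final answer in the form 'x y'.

[21; 21,42] for √443; ℓ=2 ⇒ convergent index 1
step 0: (21, 1)  from 21·(1,0) + (0,1)
step 1: (442, 21)  from 21·(21,1) + (1,0)
→ (442, 21).  Check: 442²=195364, 443·21²=195363, difference 1.

442 21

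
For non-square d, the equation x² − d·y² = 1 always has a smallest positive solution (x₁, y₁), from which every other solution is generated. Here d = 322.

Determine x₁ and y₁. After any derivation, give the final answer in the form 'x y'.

323 18

d=322: √d = [17; 1,16,1,34] (ℓ=4, even), read p_3/q_3
i=0: a=17 ⇒ p=17, q=1
i=1: a=1 ⇒ p=18, q=1
i=2: a=16 ⇒ p=305, q=17
i=3: a=1 ⇒ p=323, q=18
(x₁, y₁) = (323, 18);  323² − 322·18² = 1 ✓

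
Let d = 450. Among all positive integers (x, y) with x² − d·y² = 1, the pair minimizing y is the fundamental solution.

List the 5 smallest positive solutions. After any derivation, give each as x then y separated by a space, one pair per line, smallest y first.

19601 924
768398401 36222648
30122754096401 1420000245972
1180872205318713601 55666849606371696
46292552162781456490001 2182251836848982980620

√450 = [21; 4,1,2,4,2,1,4,42, …], period ℓ=8 (even) → k=7
a_0=21:  p_0=21·1+0=21,  q_0=21·0+1=1
…
a_2=1:  p_2=1·85+21=106,  q_2=1·4+1=5
a_3=2:  p_3=2·106+85=297,  q_3=2·5+4=14
…
a_6=1:  p_6=1·2885+1294=4179,  q_6=1·136+61=197
a_7=4:  p_7=4·4179+2885=19601,  q_7=4·197+136=924
fundamental: x₁=19601, y₁=924  (since 384199201 − 450·853776 = 1)
(x_2, y_2) = (19601·19601 + 450·924·924, 19601·924 + 924·19601) = (768398401, 36222648)
(x_3, y_3) = (19601·768398401 + 450·924·36222648, 19601·36222648 + 924·768398401) = (30122754096401, 1420000245972)
(x_4, y_4) = (19601·30122754096401 + 450·924·1420000245972, 19601·1420000245972 + 924·30122754096401) = (1180872205318713601, 55666849606371696)
(x_5, y_5) = (19601·1180872205318713601 + 450·924·55666849606371696, 19601·55666849606371696 + 924·1180872205318713601) = (46292552162781456490001, 2182251836848982980620)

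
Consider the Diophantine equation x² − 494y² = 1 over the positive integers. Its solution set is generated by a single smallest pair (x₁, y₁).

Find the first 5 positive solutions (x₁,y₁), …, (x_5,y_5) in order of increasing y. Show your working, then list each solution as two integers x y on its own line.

73035 3286
10668222449 479986020
1558307253052395 70111557938114
227621940442695115201 10241195267540325960
33248736838906168224357675 1495931392659503855039086

√494 = [22; 4,2,2,1,2,1,2,2,4,44, …], period ℓ=10 (even) → k=9
a_0=22:  p_0=22·1+0=22,  q_0=22·0+1=1
…
a_5=2:  p_5=2·689+489=1867,  q_5=2·31+22=84
a_6=1:  p_6=1·1867+689=2556,  q_6=1·84+31=115
…
a_8=2:  p_8=2·6979+2556=16514,  q_8=2·314+115=743
a_9=4:  p_9=4·16514+6979=73035,  q_9=4·743+314=3286
(x₁, y₁) = (73035, 3286);  73035² − 494·3286² = 1 ✓
k=2:  x_2 = 73035·73035+494·3286·3286 = 10668222449,  y_2 = 73035·3286+3286·73035 = 479986020
k=3:  x_3 = 73035·10668222449+494·3286·479986020 = 1558307253052395,  y_3 = 73035·479986020+3286·10668222449 = 70111557938114
k=4:  x_4 = 73035·1558307253052395+494·3286·70111557938114 = 227621940442695115201,  y_4 = 73035·70111557938114+3286·1558307253052395 = 10241195267540325960
k=5:  x_5 = 73035·227621940442695115201+494·3286·10241195267540325960 = 33248736838906168224357675,  y_5 = 73035·10241195267540325960+3286·227621940442695115201 = 1495931392659503855039086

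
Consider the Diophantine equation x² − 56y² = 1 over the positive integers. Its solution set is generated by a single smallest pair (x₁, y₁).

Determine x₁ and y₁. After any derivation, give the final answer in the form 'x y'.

[7; 2,14] for √56; ℓ=2 ⇒ convergent index 1
i=0: a=7 ⇒ p=7, q=1
i=1: a=2 ⇒ p=15, q=2
(x₁, y₁) = (15, 2);  15² − 56·2² = 1 ✓

15 2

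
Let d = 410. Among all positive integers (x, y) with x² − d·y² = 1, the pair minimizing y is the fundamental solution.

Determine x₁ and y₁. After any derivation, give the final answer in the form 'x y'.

81 4

d=410: √d = [20; 4,40] (ℓ=2, even), read p_1/q_1
k=0  a_k=20  p_k/q_k = 20/1
k=1  a_k=4  p_k/q_k = 81/4
→ (81, 4).  Check: 81²=6561, 410·4²=6560, difference 1.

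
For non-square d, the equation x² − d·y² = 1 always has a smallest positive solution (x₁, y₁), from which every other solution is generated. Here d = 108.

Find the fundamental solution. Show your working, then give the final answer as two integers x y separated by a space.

1351 130

[10; 2,1,1,4,1,1,2,20] for √108; ℓ=8 ⇒ convergent index 7
i=0: a=10 ⇒ p=10, q=1
…
i=2: a=1 ⇒ p=31, q=3
i=3: a=1 ⇒ p=52, q=5
…
i=6: a=1 ⇒ p=530, q=51
i=7: a=2 ⇒ p=1351, q=130
(x₁, y₁) = (1351, 130);  1351² − 108·130² = 1 ✓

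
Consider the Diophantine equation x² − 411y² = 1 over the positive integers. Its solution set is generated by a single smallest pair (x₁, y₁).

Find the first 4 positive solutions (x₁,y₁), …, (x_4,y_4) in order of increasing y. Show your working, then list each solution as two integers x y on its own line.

49730 2453
4946145799 243975380
491943661118810 24265791292347
48928716529930696801 2413475601692857240

√411 = [20; 3,1,1,1,19,1,1,1,3,40, …], period ℓ=10 (even) → k=9
a_0=20:  p_0=20·1+0=20,  q_0=20·0+1=1
a_1=3:  p_1=3·20+1=61,  q_1=3·1+0=3
…
a_4=1:  p_4=1·142+81=223,  q_4=1·7+4=11
…
a_6=1:  p_6=1·4379+223=4602,  q_6=1·216+11=227
…
a_8=1:  p_8=1·8981+4602=13583,  q_8=1·443+227=670
a_9=3:  p_9=3·13583+8981=49730,  q_9=3·670+443=2453
fundamental: x₁=49730, y₁=2453  (since 2473072900 − 411·6017209 = 1)
(49730+2453√411)^2 = 4946145799 + 243975380√411
(49730+2453√411)^3 = 491943661118810 + 24265791292347√411
(49730+2453√411)^4 = 48928716529930696801 + 2413475601692857240√411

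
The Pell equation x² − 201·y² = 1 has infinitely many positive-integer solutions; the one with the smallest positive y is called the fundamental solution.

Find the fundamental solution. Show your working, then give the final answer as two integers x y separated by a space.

515095 36332

√201 → a₀=14, period (5,1,1,1,2,…,1,5,28); ℓ=14 even so k=13
i=0: a=14 ⇒ p=14, q=1
i=1: a=5 ⇒ p=71, q=5
i=2: a=1 ⇒ p=85, q=6
i=3: a=1 ⇒ p=156, q=11
i=4: a=1 ⇒ p=241, q=17
i=5: a=2 ⇒ p=638, q=45
i=6: a=1 ⇒ p=879, q=62
i=7: a=8 ⇒ p=7670, q=541
i=8: a=1 ⇒ p=8549, q=603
…
i=10: a=1 ⇒ p=33317, q=2350
i=11: a=1 ⇒ p=58085, q=4097
i=12: a=1 ⇒ p=91402, q=6447
i=13: a=5 ⇒ p=515095, q=36332
(x₁, y₁) = (515095, 36332);  515095² − 201·36332² = 1 ✓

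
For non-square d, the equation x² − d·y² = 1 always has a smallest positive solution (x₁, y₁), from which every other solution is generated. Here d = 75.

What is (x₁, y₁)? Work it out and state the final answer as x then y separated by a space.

d=75: √d = [8; 1,1,1,16] (ℓ=4, even), read p_3/q_3
i=0: a=8 ⇒ p=8, q=1
…
i=2: a=1 ⇒ p=17, q=2
i=3: a=1 ⇒ p=26, q=3
→ (26, 3).  Check: 26²=676, 75·3²=675, difference 1.

26 3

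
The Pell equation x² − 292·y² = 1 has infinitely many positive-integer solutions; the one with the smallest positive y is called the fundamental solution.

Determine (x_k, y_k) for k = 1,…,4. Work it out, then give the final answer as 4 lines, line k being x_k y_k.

√292 → a₀=17, period (11,2,1,3,8,3,1,2,11,34); ℓ=10 even so k=9
i=0: a=17 ⇒ p=17, q=1
…
i=4: a=3 ⇒ p=2136, q=125
i=5: a=8 ⇒ p=17669, q=1034
…
i=8: a=2 ⇒ p=200767, q=11749
i=9: a=11 ⇒ p=2281249, q=133500
fundamental: x₁=2281249, y₁=133500  (since 5204097000001 − 292·17822250000 = 1)
k=2:  x_2 = 2281249·2281249+292·133500·133500 = 10408194000001,  y_2 = 2281249·133500+133500·2281249 = 609093483000
k=3:  x_3 = 2281249·10408194000001+292·133500·609093483000 = 47487364308614281249,  y_3 = 2281249·609093483000+133500·10408194000001 = 2778987798000400500
k=4:  x_4 = 2281249·47487364308614281249+292·133500·2778987798000400500 = 216661004683313632776000001,  y_4 = 2281249·2778987798000400500+133500·47487364308614281249 = 12679126270400622186966000

2281249 133500
10408194000001 609093483000
47487364308614281249 2778987798000400500
216661004683313632776000001 12679126270400622186966000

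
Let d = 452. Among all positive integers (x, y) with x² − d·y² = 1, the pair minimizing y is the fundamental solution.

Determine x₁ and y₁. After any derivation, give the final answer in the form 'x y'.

1204353 56648

√452 = [21; 3,1,5,3,10,3,5,1,3,42, …], period ℓ=10 (even) → k=9
k=0  a_k=21  p_k/q_k = 21/1
k=1  a_k=3  p_k/q_k = 64/3
k=2  a_k=1  p_k/q_k = 85/4
k=3  a_k=5  p_k/q_k = 489/23
k=4  a_k=3  p_k/q_k = 1552/73
k=5  a_k=10  p_k/q_k = 16009/753
k=6  a_k=3  p_k/q_k = 49579/2332
k=7  a_k=5  p_k/q_k = 263904/12413
k=8  a_k=1  p_k/q_k = 313483/14745
k=9  a_k=3  p_k/q_k = 1204353/56648
→ (1204353, 56648).  Check: 1204353²=1450466148609, 452·56648²=1450466148608, difference 1.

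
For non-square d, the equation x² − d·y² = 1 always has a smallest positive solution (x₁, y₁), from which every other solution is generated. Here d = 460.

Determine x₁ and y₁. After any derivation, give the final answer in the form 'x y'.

2535751 118230

[21; 2,4,3,1,2,10,2,1,3,4,2,42] for √460; ℓ=12 ⇒ convergent index 11
step 0: (21, 1)  from 21·(1,0) + (0,1)
step 1: (43, 2)  from 2·(21,1) + (1,0)
step 2: (193, 9)  from 4·(43,2) + (21,1)
…
step 5: (2252, 105)  from 2·(815,38) + (622,29)
step 6: (23335, 1088)  from 10·(2252,105) + (815,38)
step 7: (48922, 2281)  from 2·(23335,1088) + (2252,105)
step 8: (72257, 3369)  from 1·(48922,2281) + (23335,1088)
step 9: (265693, 12388)  from 3·(72257,3369) + (48922,2281)
step 10: (1135029, 52921)  from 4·(265693,12388) + (72257,3369)
step 11: (2535751, 118230)  from 2·(1135029,52921) + (265693,12388)
→ (2535751, 118230).  Check: 2535751²=6430033134001, 460·118230²=6430033134000, difference 1.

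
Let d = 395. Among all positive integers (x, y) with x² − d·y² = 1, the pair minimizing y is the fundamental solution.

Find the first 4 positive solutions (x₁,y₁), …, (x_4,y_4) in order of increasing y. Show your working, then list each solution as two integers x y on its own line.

[19; 1,6,1,38] for √395; ℓ=4 ⇒ convergent index 3
step 0: (19, 1)  from 19·(1,0) + (0,1)
step 1: (20, 1)  from 1·(19,1) + (1,0)
step 2: (139, 7)  from 6·(20,1) + (19,1)
step 3: (159, 8)  from 1·(139,7) + (20,1)
(x₁, y₁) = (159, 8);  159² − 395·8² = 1 ✓
(159+8√395)^2 = 50561 + 2544√395
(159+8√395)^3 = 16078239 + 808984√395
(159+8√395)^4 = 5112829441 + 257254368√395

159 8
50561 2544
16078239 808984
5112829441 257254368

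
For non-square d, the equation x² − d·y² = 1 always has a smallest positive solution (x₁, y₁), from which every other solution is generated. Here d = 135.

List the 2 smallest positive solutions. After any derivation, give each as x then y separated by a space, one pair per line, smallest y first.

244 21
119071 10248

√135 → a₀=11, period (1,1,1,1,1,1,1,22); ℓ=8 even so k=7
k=0  a_k=11  p_k/q_k = 11/1
k=1  a_k=1  p_k/q_k = 12/1
k=2  a_k=1  p_k/q_k = 23/2
k=3  a_k=1  p_k/q_k = 35/3
k=4  a_k=1  p_k/q_k = 58/5
k=5  a_k=1  p_k/q_k = 93/8
k=6  a_k=1  p_k/q_k = 151/13
k=7  a_k=1  p_k/q_k = 244/21
(x₁, y₁) = (244, 21);  244² − 135·21² = 1 ✓
(x_2, y_2) = (244·244 + 135·21·21, 244·21 + 21·244) = (119071, 10248)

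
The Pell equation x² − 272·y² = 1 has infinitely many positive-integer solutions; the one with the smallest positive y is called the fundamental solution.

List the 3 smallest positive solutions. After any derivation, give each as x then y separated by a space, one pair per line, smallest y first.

33 2
2177 132
143649 8710

√272 = [16; 2,32, …], period ℓ=2 (even) → k=1
k=0  a_k=16  p_k/q_k = 16/1
k=1  a_k=2  p_k/q_k = 33/2
→ (33, 2).  Check: 33²=1089, 272·2²=1088, difference 1.
(x_2, y_2) = (33·33 + 272·2·2, 33·2 + 2·33) = (2177, 132)
(x_3, y_3) = (33·2177 + 272·2·132, 33·132 + 2·2177) = (143649, 8710)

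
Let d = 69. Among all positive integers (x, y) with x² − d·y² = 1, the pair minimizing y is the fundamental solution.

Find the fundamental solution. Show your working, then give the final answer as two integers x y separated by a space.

d=69: √d = [8; 3,3,1,4,1,3,3,16] (ℓ=8, even), read p_7/q_7
step 0: (8, 1)  from 8·(1,0) + (0,1)
…
step 3: (108, 13)  from 1·(83,10) + (25,3)
step 4: (515, 62)  from 4·(108,13) + (83,10)
…
step 6: (2384, 287)  from 3·(623,75) + (515,62)
step 7: (7775, 936)  from 3·(2384,287) + (623,75)
fundamental: x₁=7775, y₁=936  (since 60450625 − 69·876096 = 1)

7775 936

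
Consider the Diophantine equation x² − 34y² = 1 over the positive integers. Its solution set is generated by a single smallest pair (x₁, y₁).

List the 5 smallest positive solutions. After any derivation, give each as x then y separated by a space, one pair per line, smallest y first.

35 6
2449 420
171395 29394
11995201 2057160
839492675 143971806

√34 → a₀=5, period (1,4,1,10); ℓ=4 even so k=3
k=0  a_k=5  p_k/q_k = 5/1
k=1  a_k=1  p_k/q_k = 6/1
k=2  a_k=4  p_k/q_k = 29/5
k=3  a_k=1  p_k/q_k = 35/6
fundamental: x₁=35, y₁=6  (since 1225 − 34·36 = 1)
n=2: (35,6)∘(35,6) = (35·35+34·6·6, 35·6+6·35) = (2449,420)
n=3: (2449,420)∘(35,6) = (35·2449+34·6·420, 35·420+6·2449) = (171395,29394)
n=4: (171395,29394)∘(35,6) = (35·171395+34·6·29394, 35·29394+6·171395) = (11995201,2057160)
n=5: (11995201,2057160)∘(35,6) = (35·11995201+34·6·2057160, 35·2057160+6·11995201) = (839492675,143971806)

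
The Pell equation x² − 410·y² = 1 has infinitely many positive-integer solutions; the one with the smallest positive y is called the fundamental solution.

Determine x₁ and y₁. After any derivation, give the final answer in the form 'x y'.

[20; 4,40] for √410; ℓ=2 ⇒ convergent index 1
step 0: (20, 1)  from 20·(1,0) + (0,1)
step 1: (81, 4)  from 4·(20,1) + (1,0)
(x₁, y₁) = (81, 4);  81² − 410·4² = 1 ✓

81 4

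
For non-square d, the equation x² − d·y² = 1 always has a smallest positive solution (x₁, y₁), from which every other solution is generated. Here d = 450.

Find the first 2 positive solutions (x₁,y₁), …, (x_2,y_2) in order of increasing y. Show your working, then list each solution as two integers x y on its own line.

d=450: √d = [21; 4,1,2,4,2,1,4,42] (ℓ=8, even), read p_7/q_7
a_0=21:  p_0=21·1+0=21,  q_0=21·0+1=1
…
a_2=1:  p_2=1·85+21=106,  q_2=1·4+1=5
…
a_4=4:  p_4=4·297+106=1294,  q_4=4·14+5=61
a_5=2:  p_5=2·1294+297=2885,  q_5=2·61+14=136
a_6=1:  p_6=1·2885+1294=4179,  q_6=1·136+61=197
a_7=4:  p_7=4·4179+2885=19601,  q_7=4·197+136=924
(x₁, y₁) = (19601, 924);  19601² − 450·924² = 1 ✓
(x_2, y_2) = (19601·19601 + 450·924·924, 19601·924 + 924·19601) = (768398401, 36222648)

19601 924
768398401 36222648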